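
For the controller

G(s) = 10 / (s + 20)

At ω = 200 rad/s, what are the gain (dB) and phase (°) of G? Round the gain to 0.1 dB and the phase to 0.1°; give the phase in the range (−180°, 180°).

Substitute s = j200:
Numerator: 10 = 10 + j0
Denominator: (j200) + 20 = 20 + j200
|N| = √(10² + 0²) ≈ 10, ∠N ≈ 0.00°
|D| = √(20² + 200²) ≈ 201, ∠D ≈ 84.29°
|G| = 10 / 201 ≈ 0.049751
Gain = 20 log₁₀(0.049751) ≈ -26.06 dB
∠G = 0.00° − 84.29° = -84.29°

-26.1 dB, -84.3°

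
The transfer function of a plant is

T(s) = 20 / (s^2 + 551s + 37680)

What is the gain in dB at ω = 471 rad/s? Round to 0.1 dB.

Substitute s = j471:
Numerator: 20 = 20 + j0
Denominator: (j471)^2 + 551(j471) + 37680 = -184161 + j259521
|N| = √(20² + 0²) ≈ 20, ∠N ≈ 0.00°
|D| = √(184161² + 259521²) ≈ 3.1822e+05, ∠D ≈ 125.36°
|T| = 20 / 3.1822e+05 ≈ 6.285e-05
Gain = 20 log₁₀(6.285e-05) ≈ -84.03 dB

-84.0 dB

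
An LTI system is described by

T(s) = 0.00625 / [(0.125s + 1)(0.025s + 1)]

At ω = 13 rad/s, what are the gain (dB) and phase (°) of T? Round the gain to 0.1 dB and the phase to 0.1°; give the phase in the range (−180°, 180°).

-50.1 dB, -76.4°

At ω = 13 rad/s:
pole (1 + j13·0.125) = 1 + j1.625 → |·| ≈ 1.908, ∠ ≈ 58.39°
pole (1 + j13·0.025) = 1 + j0.325 → |·| ≈ 1.0515, ∠ ≈ 18.00°
|T| = 0.00625 · 1 / (1.908 · 1.0515) ≈ 0.0031152
Gain = 20 log₁₀(0.0031152) ≈ -50.13 dB
∠T = (0°) − (58.39° + 18.00°) = -76.39°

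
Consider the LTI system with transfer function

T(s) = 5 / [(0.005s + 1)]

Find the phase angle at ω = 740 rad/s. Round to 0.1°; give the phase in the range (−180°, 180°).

-74.9°

At ω = 740 rad/s:
pole (1 + j740·0.005) = 1 + j3.7 → |·| ≈ 3.8328, ∠ ≈ 74.88°
∠T = (0°) − (74.88°) = -74.88°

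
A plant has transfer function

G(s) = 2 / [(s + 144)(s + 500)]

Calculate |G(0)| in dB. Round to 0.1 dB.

G(0) = 2 / (144·500) ≈ 2.7778e-05
20 log₁₀(2.7778e-05) ≈ -91.13 dB

-91.1 dB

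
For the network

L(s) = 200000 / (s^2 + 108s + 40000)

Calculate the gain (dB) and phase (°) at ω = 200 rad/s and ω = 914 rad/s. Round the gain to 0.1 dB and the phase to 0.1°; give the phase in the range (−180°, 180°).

ω = 200: 19.3 dB, -90.0°; ω = 914: -12.1 dB, -172.9°

At s = jω = j200:
quadratic: (j200)² + 108·j200 + 40000 = 0 + j21600 → |·| ≈ 21600, ∠ ≈ 90.00°
|L| = 200000 / 21600 ≈ 9.2593
Gain = 20 log₁₀(9.2593) ≈ 19.33 dB
∠L = 0.00° − 90.00° = -90.00°

At s = jω = j914:
quadratic: (j914)² + 108·j914 + 40000 = -795396 + j98712 → |·| ≈ 8.015e+05, ∠ ≈ 172.93°
|L| = 200000 / 8.015e+05 ≈ 0.24953
Gain = 20 log₁₀(0.24953) ≈ -12.06 dB
∠L = 0.00° − 172.93° = -172.93°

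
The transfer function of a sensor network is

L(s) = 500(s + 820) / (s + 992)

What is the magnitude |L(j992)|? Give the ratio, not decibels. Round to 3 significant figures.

At s = jω = j992:
zero (s+820): 820 + j992 → |·| = √(820²+992²) = √1656464 ≈ 1287, ∠ = arctan(992/820) ≈ 50.42°
pole (s+992): 992 + j992 → |·| = √(992²+992²) = √1968128 ≈ 1402.9, ∠ = arctan(992/992) ≈ 45.00°
|L| = 500 · 1287 / 1402.9 ≈ 458.69

459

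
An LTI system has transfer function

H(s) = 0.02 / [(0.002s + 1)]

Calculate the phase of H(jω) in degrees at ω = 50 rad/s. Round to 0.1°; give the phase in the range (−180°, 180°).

-5.7°

At ω = 50 rad/s:
pole (1 + j50·0.002) = 1 + j0.1 → |·| ≈ 1.005, ∠ ≈ 5.71°
∠H = (0°) − (5.71°) = -5.71°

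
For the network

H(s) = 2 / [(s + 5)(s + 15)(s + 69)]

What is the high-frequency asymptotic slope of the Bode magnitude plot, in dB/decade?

Each pole contributes −20 dB/decade at high frequency; each zero contributes +20 dB/decade.
Net: 0 zero(s) − 3 pole(s) → -60 dB/decade.

-60 dB/decade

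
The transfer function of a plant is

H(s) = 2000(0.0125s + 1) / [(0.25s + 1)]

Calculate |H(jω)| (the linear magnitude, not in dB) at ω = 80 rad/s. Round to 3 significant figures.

141

At ω = 80 rad/s:
zero (1 + j80·0.0125) = 1 + j1 → |·| ≈ 1.4142, ∠ ≈ 45.00°
pole (1 + j80·0.25) = 1 + j20 → |·| ≈ 20.025, ∠ ≈ 87.14°
|H| = 2000 · 1.4142 / (20.025) ≈ 141.24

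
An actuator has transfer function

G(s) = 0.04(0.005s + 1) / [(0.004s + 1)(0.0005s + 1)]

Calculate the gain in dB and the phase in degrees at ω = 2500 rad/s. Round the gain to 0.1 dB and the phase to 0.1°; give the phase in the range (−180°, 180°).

At ω = 2500 rad/s:
zero (1 + j2500·0.005) = 1 + j12.5 → |·| ≈ 12.54, ∠ ≈ 85.43°
pole (1 + j2500·0.004) = 1 + j10 → |·| ≈ 10.05, ∠ ≈ 84.29°
pole (1 + j2500·0.0005) = 1 + j1.25 → |·| ≈ 1.6008, ∠ ≈ 51.34°
|G| = 0.04 · 12.54 / (10.05 · 1.6008) ≈ 0.031178
Gain = 20 log₁₀(0.031178) ≈ -30.12 dB
∠G = (85.43°) − (84.29° + 51.34°) = -50.20°

-30.1 dB, -50.2°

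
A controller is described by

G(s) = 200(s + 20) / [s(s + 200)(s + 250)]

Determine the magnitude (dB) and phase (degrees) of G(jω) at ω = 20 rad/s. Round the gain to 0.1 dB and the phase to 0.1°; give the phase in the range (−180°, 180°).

At s = jω = j20:
zero (s+20): 20 + j20 → |·| = √(20²+20²) = √800 ≈ 28.284, ∠ = arctan(20/20) ≈ 45.00°
pole (s+200): 200 + j20 → |·| = √(200²+20²) = √40400 ≈ 201, ∠ = arctan(20/200) ≈ 5.71°
pole (s+250): 250 + j20 → |·| = √(250²+20²) = √62900 ≈ 250.8, ∠ = arctan(20/250) ≈ 4.57°
pole at origin: |s| = 20, ∠ = 90.00° (in denominator)
|G| = 200 · 28.284 / 1.0082e+06 ≈ 0.0056108
Gain = 20 log₁₀(0.0056108) ≈ -45.02 dB
∠G = 45.00° − 100.28° = -55.28°

-45.0 dB, -55.3°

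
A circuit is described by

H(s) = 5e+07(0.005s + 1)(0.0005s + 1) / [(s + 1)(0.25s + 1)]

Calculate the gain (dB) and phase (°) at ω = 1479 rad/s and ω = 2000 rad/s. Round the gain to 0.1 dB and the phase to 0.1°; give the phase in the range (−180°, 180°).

At ω = 1479 rad/s:
zero (1 + j1479·0.005) = 1 + j7.395 → |·| ≈ 7.4623, ∠ ≈ 82.30°
zero (1 + j1479·0.0005) = 1 + j0.7395 → |·| ≈ 1.2437, ∠ ≈ 36.48°
pole (1 + j1479·1) = 1 + j1479 → |·| ≈ 1479, ∠ ≈ 89.96°
pole (1 + j1479·0.25) = 1 + j369.75 → |·| ≈ 369.75, ∠ ≈ 89.85°
|H| = 5e+07 · 7.4623 · 1.2437 / (1479 · 369.75) ≈ 848.56
Gain = 20 log₁₀(848.56) ≈ 58.57 dB
∠H = (82.30° + 36.48°) − (89.96° + 89.85°) = -61.03°

At ω = 2000 rad/s:
zero (1 + j2000·0.005) = 1 + j10 → |·| ≈ 10.05, ∠ ≈ 84.29°
zero (1 + j2000·0.0005) = 1 + j1 → |·| ≈ 1.4142, ∠ ≈ 45.00°
pole (1 + j2000·1) = 1 + j2000 → |·| ≈ 2000, ∠ ≈ 89.97°
pole (1 + j2000·0.25) = 1 + j500 → |·| ≈ 500, ∠ ≈ 89.89°
|H| = 5e+07 · 10.05 · 1.4142 / (2000 · 500) ≈ 710.64
Gain = 20 log₁₀(710.64) ≈ 57.03 dB
∠H = (84.29° + 45.00°) − (89.97° + 89.89°) = -50.57°

ω = 1479: 58.6 dB, -61.0°; ω = 2000: 57.0 dB, -50.6°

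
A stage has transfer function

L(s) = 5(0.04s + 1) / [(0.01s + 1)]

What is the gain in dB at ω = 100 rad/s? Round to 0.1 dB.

23.3 dB

At ω = 100 rad/s:
zero (1 + j100·0.04) = 1 + j4 → |·| ≈ 4.1231, ∠ ≈ 75.96°
pole (1 + j100·0.01) = 1 + j1 → |·| ≈ 1.4142, ∠ ≈ 45.00°
|L| = 5 · 4.1231 / (1.4142) ≈ 14.577
Gain = 20 log₁₀(14.577) ≈ 23.27 dB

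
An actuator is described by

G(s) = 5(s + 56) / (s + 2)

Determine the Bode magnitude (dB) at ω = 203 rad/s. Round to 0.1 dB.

At s = jω = j203:
zero (s+56): 56 + j203 → |·| = √(56²+203²) = √44345 ≈ 210.58, ∠ = arctan(203/56) ≈ 74.58°
pole (s+2): 2 + j203 → |·| = √(2²+203²) = √41213 ≈ 203.01, ∠ = arctan(203/2) ≈ 89.44°
|G| = 5 · 210.58 / 203.01 ≈ 5.1864
Gain = 20 log₁₀(5.1864) ≈ 14.30 dB

14.3 dB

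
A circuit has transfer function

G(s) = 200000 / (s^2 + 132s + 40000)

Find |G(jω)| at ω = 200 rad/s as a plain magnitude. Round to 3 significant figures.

At s = jω = j200:
quadratic: (j200)² + 132·j200 + 40000 = 0 + j26400 → |·| ≈ 26400, ∠ ≈ 90.00°
|G| = 200000 / 26400 ≈ 7.5758

7.58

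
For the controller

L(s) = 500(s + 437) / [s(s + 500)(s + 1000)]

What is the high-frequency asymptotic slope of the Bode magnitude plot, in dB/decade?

-40 dB/decade

Each pole contributes −20 dB/decade at high frequency; each zero contributes +20 dB/decade.
Net: 1 zero(s) − 3 pole(s) → -40 dB/decade.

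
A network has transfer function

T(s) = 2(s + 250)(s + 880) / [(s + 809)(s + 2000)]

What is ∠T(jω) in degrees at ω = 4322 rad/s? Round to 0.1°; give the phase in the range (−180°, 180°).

At s = jω = j4322:
zero (s+250): 250 + j4322 → |·| = √(250²+4322²) = √18742184 ≈ 4329.2, ∠ = arctan(4322/250) ≈ 86.69°
zero (s+880): 880 + j4322 → |·| = √(880²+4322²) = √19454084 ≈ 4410.7, ∠ = arctan(4322/880) ≈ 78.49°
pole (s+809): 809 + j4322 → |·| = √(809²+4322²) = √19334165 ≈ 4397.1, ∠ = arctan(4322/809) ≈ 79.40°
pole (s+2000): 2000 + j4322 → |·| = √(2000²+4322²) = √22679684 ≈ 4762.3, ∠ = arctan(4322/2000) ≈ 65.17°
∠T = 165.18° − 144.57° = 20.61°

20.6°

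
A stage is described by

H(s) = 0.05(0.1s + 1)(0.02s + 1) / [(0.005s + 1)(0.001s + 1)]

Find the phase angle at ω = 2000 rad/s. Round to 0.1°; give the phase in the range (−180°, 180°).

30.6°

At ω = 2000 rad/s:
zero (1 + j2000·0.1) = 1 + j200 → |·| ≈ 200, ∠ ≈ 89.71°
zero (1 + j2000·0.02) = 1 + j40 → |·| ≈ 40.012, ∠ ≈ 88.57°
pole (1 + j2000·0.005) = 1 + j10 → |·| ≈ 10.05, ∠ ≈ 84.29°
pole (1 + j2000·0.001) = 1 + j2 → |·| ≈ 2.2361, ∠ ≈ 63.43°
∠H = (89.71° + 88.57°) − (84.29° + 63.43°) = 30.56°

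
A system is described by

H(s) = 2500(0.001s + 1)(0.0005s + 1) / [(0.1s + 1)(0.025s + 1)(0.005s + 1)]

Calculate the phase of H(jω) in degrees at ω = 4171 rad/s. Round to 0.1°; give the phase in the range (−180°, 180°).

At ω = 4171 rad/s:
zero (1 + j4171·0.001) = 1 + j4.171 → |·| ≈ 4.2892, ∠ ≈ 76.52°
zero (1 + j4171·0.0005) = 1 + j2.0855 → |·| ≈ 2.3129, ∠ ≈ 64.38°
pole (1 + j4171·0.1) = 1 + j417.1 → |·| ≈ 417.1, ∠ ≈ 89.86°
pole (1 + j4171·0.025) = 1 + j104.275 → |·| ≈ 104.28, ∠ ≈ 89.45°
pole (1 + j4171·0.005) = 1 + j20.855 → |·| ≈ 20.879, ∠ ≈ 87.25°
∠H = (76.52° + 64.38°) − (89.86° + 89.45° + 87.25°) = -125.66°

-125.7°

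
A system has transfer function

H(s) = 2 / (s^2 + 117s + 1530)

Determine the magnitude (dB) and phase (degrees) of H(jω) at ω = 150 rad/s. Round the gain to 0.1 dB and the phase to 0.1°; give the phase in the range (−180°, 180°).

Substitute s = j150:
Numerator: 2 = 2 + j0
Denominator: (j150)^2 + 117(j150) + 1530 = -20970 + j17550
|N| = √(2² + 0²) ≈ 2, ∠N ≈ 0.00°
|D| = √(20970² + 17550²) ≈ 27345, ∠D ≈ 140.07°
|H| = 2 / 27345 ≈ 7.314e-05
Gain = 20 log₁₀(7.314e-05) ≈ -82.72 dB
∠H = 0.00° − 140.07° = -140.07°

-82.7 dB, -140.1°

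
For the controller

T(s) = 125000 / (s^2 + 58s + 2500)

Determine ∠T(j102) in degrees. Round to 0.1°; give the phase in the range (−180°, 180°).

At s = jω = j102:
quadratic: (j102)² + 58·j102 + 2500 = -7904 + j5916 → |·| ≈ 9872.8, ∠ ≈ 143.19°
∠T = 0.00° − 143.19° = -143.19°

-143.2°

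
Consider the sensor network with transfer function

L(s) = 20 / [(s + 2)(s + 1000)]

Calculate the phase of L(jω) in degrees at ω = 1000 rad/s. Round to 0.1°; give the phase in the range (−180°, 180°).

-134.9°

At s = jω = j1000:
pole (s+2): 2 + j1000 → |·| = √(2²+1000²) = √1000004 ≈ 1000, ∠ = arctan(1000/2) ≈ 89.89°
pole (s+1000): 1000 + j1000 → |·| = √(1000²+1000²) = √2000000 ≈ 1414.2, ∠ = arctan(1000/1000) ≈ 45.00°
∠L = 0.00° − 134.89° = -134.89°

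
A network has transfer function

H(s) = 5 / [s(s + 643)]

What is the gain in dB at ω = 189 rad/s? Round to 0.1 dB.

At s = jω = j189:
pole (s+643): 643 + j189 → |·| = √(643²+189²) = √449170 ≈ 670.2, ∠ = arctan(189/643) ≈ 16.38°
pole at origin: |s| = 189, ∠ = 90.00° (in denominator)
|H| = 5 / 1.2667e+05 ≈ 3.9473e-05
Gain = 20 log₁₀(3.9473e-05) ≈ -88.07 dB

-88.1 dB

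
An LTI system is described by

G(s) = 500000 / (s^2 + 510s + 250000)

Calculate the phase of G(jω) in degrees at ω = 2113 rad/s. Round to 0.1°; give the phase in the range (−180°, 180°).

At s = jω = j2113:
quadratic: (j2113)² + 510·j2113 + 250000 = -4214769 + j1077630 → |·| ≈ 4.3504e+06, ∠ ≈ 165.66°
∠G = 0.00° − 165.66° = -165.66°

-165.7°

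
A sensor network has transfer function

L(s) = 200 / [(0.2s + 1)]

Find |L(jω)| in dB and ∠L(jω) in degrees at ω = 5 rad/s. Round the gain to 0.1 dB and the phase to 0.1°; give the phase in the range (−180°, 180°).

At ω = 5 rad/s:
pole (1 + j5·0.2) = 1 + j1 → |·| ≈ 1.4142, ∠ ≈ 45.00°
|L| = 200 · 1 / (1.4142) ≈ 141.42
Gain = 20 log₁₀(141.42) ≈ 43.01 dB
∠L = (0°) − (45.00°) = -45.00°

43.0 dB, -45.0°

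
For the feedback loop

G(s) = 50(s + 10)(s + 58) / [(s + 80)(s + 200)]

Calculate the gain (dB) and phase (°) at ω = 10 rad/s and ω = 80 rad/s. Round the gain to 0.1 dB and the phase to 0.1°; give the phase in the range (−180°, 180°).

ω = 10: 8.2 dB, 44.8°; ω = 80: 24.3 dB, 70.1°

At s = jω = j10:
zero (s+10): 10 + j10 → |·| = √(10²+10²) = √200 ≈ 14.142, ∠ = arctan(10/10) ≈ 45.00°
zero (s+58): 58 + j10 → |·| = √(58²+10²) = √3464 ≈ 58.856, ∠ = arctan(10/58) ≈ 9.78°
pole (s+80): 80 + j10 → |·| = √(80²+10²) = √6500 ≈ 80.623, ∠ = arctan(10/80) ≈ 7.13°
pole (s+200): 200 + j10 → |·| = √(200²+10²) = √40100 ≈ 200.25, ∠ = arctan(10/200) ≈ 2.86°
|G| = 50 · 832.34 / 16145 ≈ 2.5777
Gain = 20 log₁₀(2.5777) ≈ 8.22 dB
∠G = 54.78° − 9.99° = 44.79°

At s = jω = j80:
zero (s+10): 10 + j80 → |·| = √(10²+80²) = √6500 ≈ 80.623, ∠ = arctan(80/10) ≈ 82.87°
zero (s+58): 58 + j80 → |·| = √(58²+80²) = √9764 ≈ 98.813, ∠ = arctan(80/58) ≈ 54.06°
pole (s+80): 80 + j80 → |·| = √(80²+80²) = √12800 ≈ 113.14, ∠ = arctan(80/80) ≈ 45.00°
pole (s+200): 200 + j80 → |·| = √(200²+80²) = √46400 ≈ 215.41, ∠ = arctan(80/200) ≈ 21.80°
|G| = 50 · 7966.6 / 24371 ≈ 16.344
Gain = 20 log₁₀(16.344) ≈ 24.27 dB
∠G = 136.93° − 66.80° = 70.13°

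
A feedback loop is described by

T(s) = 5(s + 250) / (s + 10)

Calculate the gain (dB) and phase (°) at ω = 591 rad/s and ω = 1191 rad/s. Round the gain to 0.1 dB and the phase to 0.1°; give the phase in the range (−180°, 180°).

ω = 591: 14.7 dB, -22.0°; ω = 1191: 14.2 dB, -11.4°

At s = jω = j591:
zero (s+250): 250 + j591 → |·| = √(250²+591²) = √411781 ≈ 641.7, ∠ = arctan(591/250) ≈ 67.07°
pole (s+10): 10 + j591 → |·| = √(10²+591²) = √349381 ≈ 591.08, ∠ = arctan(591/10) ≈ 89.03°
|T| = 5 · 641.7 / 591.08 ≈ 5.4282
Gain = 20 log₁₀(5.4282) ≈ 14.69 dB
∠T = 67.07° − 89.03° = -21.96°

At s = jω = j1191:
zero (s+250): 250 + j1191 → |·| = √(250²+1191²) = √1480981 ≈ 1217, ∠ = arctan(1191/250) ≈ 78.15°
pole (s+10): 10 + j1191 → |·| = √(10²+1191²) = √1418581 ≈ 1191, ∠ = arctan(1191/10) ≈ 89.52°
|T| = 5 · 1217 / 1191 ≈ 5.1092
Gain = 20 log₁₀(5.1092) ≈ 14.17 dB
∠T = 78.15° − 89.52° = -11.37°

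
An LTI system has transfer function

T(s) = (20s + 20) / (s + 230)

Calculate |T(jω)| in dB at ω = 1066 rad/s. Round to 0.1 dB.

Substitute s = j1066:
Numerator: 20(j1066) + 20 = 20 + j21320
Denominator: (j1066) + 230 = 230 + j1066
|N| = √(20² + 21320²) ≈ 21320, ∠N ≈ 89.95°
|D| = √(230² + 1066²) ≈ 1090.5, ∠D ≈ 77.82°
|T| = 21320 / 1090.5 ≈ 19.551
Gain = 20 log₁₀(19.551) ≈ 25.82 dB

25.8 dB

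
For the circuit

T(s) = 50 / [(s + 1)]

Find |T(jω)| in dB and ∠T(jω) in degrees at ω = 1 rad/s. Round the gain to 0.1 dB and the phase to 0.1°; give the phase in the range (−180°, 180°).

At ω = 1 rad/s:
pole (1 + j1·1) = 1 + j1 → |·| ≈ 1.4142, ∠ ≈ 45.00°
|T| = 50 · 1 / (1.4142) ≈ 35.356
Gain = 20 log₁₀(35.356) ≈ 30.97 dB
∠T = (0°) − (45.00°) = -45.00°

31.0 dB, -45.0°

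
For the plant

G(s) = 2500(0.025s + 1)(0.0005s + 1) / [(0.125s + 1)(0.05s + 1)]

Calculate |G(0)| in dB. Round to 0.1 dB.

68.0 dB

G(0) = 2500 · 1 / 1 = 2500
20 log₁₀(2500) ≈ 67.96 dB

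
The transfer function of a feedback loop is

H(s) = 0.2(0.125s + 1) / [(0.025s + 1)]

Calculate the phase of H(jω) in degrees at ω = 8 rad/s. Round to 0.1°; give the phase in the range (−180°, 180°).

33.7°

At ω = 8 rad/s:
zero (1 + j8·0.125) = 1 + j1 → |·| ≈ 1.4142, ∠ ≈ 45.00°
pole (1 + j8·0.025) = 1 + j0.2 → |·| ≈ 1.0198, ∠ ≈ 11.31°
∠H = (45.00°) − (11.31°) = 33.69°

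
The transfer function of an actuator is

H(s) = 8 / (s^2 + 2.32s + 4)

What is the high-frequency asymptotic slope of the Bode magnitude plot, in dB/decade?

-40 dB/decade

Each pole contributes −20 dB/decade at high frequency; each zero contributes +20 dB/decade.
Net: 0 zero(s) − 2 pole(s) → -40 dB/decade.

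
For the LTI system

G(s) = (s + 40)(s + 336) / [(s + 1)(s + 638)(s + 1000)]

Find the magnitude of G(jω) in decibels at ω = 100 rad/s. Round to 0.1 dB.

At s = jω = j100:
zero (s+40): 40 + j100 → |·| = √(40²+100²) = √11600 ≈ 107.7, ∠ = arctan(100/40) ≈ 68.20°
zero (s+336): 336 + j100 → |·| = √(336²+100²) = √122896 ≈ 350.57, ∠ = arctan(100/336) ≈ 16.57°
pole (s+1): 1 + j100 → |·| = √(1²+100²) = √10001 ≈ 100, ∠ = arctan(100/1) ≈ 89.43°
pole (s+638): 638 + j100 → |·| = √(638²+100²) = √417044 ≈ 645.79, ∠ = arctan(100/638) ≈ 8.91°
pole (s+1000): 1000 + j100 → |·| = √(1000²+100²) = √1010000 ≈ 1005, ∠ = arctan(100/1000) ≈ 5.71°
|G| = 1 · 37756 / 6.4902e+07 ≈ 0.00058174
Gain = 20 log₁₀(0.00058174) ≈ -64.71 dB

-64.7 dB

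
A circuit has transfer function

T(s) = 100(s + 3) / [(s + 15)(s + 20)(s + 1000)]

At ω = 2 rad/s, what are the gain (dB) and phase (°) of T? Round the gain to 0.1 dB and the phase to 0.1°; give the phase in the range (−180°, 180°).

At s = jω = j2:
zero (s+3): 3 + j2 → |·| = √(3²+2²) = √13 ≈ 3.6056, ∠ = arctan(2/3) ≈ 33.69°
pole (s+15): 15 + j2 → |·| = √(15²+2²) = √229 ≈ 15.133, ∠ = arctan(2/15) ≈ 7.59°
pole (s+20): 20 + j2 → |·| = √(20²+2²) = √404 ≈ 20.1, ∠ = arctan(2/20) ≈ 5.71°
pole (s+1000): 1000 + j2 → |·| = √(1000²+2²) = √1000004 ≈ 1000, ∠ = arctan(2/1000) ≈ 0.11°
|T| = 100 · 3.6056 / 3.0417e+05 ≈ 0.0011854
Gain = 20 log₁₀(0.0011854) ≈ -58.52 dB
∠T = 33.69° − 13.41° = 20.28°

-58.5 dB, 20.3°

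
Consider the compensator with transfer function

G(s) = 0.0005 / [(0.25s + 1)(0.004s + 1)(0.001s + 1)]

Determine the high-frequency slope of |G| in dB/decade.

Each pole contributes −20 dB/decade at high frequency; each zero contributes +20 dB/decade.
Net: 0 zero(s) − 3 pole(s) → -60 dB/decade.

-60 dB/decade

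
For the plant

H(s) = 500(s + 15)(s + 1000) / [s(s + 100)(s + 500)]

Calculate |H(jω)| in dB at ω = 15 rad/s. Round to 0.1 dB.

22.9 dB

At s = jω = j15:
zero (s+15): 15 + j15 → |·| = √(15²+15²) = √450 ≈ 21.213, ∠ = arctan(15/15) ≈ 45.00°
zero (s+1000): 1000 + j15 → |·| = √(1000²+15²) = √1000225 ≈ 1000.1, ∠ = arctan(15/1000) ≈ 0.86°
pole (s+100): 100 + j15 → |·| = √(100²+15²) = √10225 ≈ 101.12, ∠ = arctan(15/100) ≈ 8.53°
pole (s+500): 500 + j15 → |·| = √(500²+15²) = √250225 ≈ 500.22, ∠ = arctan(15/500) ≈ 1.72°
pole at origin: |s| = 15, ∠ = 90.00° (in denominator)
|H| = 500 · 21215 / 7.5873e+05 ≈ 13.981
Gain = 20 log₁₀(13.981) ≈ 22.91 dB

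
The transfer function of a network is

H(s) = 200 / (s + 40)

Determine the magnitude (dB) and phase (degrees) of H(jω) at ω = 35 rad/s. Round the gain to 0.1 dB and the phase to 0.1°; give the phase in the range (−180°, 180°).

Substitute s = j35:
Numerator: 200 = 200 + j0
Denominator: (j35) + 40 = 40 + j35
|N| = √(200² + 0²) ≈ 200, ∠N ≈ 0.00°
|D| = √(40² + 35²) ≈ 53.151, ∠D ≈ 41.19°
|H| = 200 / 53.151 ≈ 3.7629
Gain = 20 log₁₀(3.7629) ≈ 11.51 dB
∠H = 0.00° − 41.19° = -41.19°

11.5 dB, -41.2°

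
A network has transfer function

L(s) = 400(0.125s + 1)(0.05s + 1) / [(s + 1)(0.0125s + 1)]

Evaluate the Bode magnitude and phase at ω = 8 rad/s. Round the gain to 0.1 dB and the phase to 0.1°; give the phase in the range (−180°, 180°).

37.5 dB, -21.8°

At ω = 8 rad/s:
zero (1 + j8·0.125) = 1 + j1 → |·| ≈ 1.4142, ∠ ≈ 45.00°
zero (1 + j8·0.05) = 1 + j0.4 → |·| ≈ 1.077, ∠ ≈ 21.80°
pole (1 + j8·1) = 1 + j8 → |·| ≈ 8.0623, ∠ ≈ 82.87°
pole (1 + j8·0.0125) = 1 + j0.1 → |·| ≈ 1.005, ∠ ≈ 5.71°
|L| = 400 · 1.4142 · 1.077 / (8.0623 · 1.005) ≈ 75.19
Gain = 20 log₁₀(75.19) ≈ 37.52 dB
∠L = (45.00° + 21.80°) − (82.87° + 5.71°) = -21.78°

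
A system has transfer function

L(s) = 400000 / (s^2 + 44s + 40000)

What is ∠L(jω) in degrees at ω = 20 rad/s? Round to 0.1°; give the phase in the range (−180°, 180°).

At s = jω = j20:
quadratic: (j20)² + 44·j20 + 40000 = 39600 + j880 → |·| ≈ 39610, ∠ ≈ 1.27°
∠L = 0.00° − 1.27° = -1.27°

-1.3°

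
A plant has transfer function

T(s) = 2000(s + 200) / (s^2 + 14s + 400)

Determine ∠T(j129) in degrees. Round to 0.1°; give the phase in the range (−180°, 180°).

-140.8°

At s = jω = j129:
zero (s+200): 200 + j129 → |·| = √(200²+129²) = √56641 ≈ 237.99, ∠ = arctan(129/200) ≈ 32.82°
quadratic: (j129)² + 14·j129 + 400 = -16241 + j1806 → |·| ≈ 16341, ∠ ≈ 173.65°
∠T = 32.82° − 173.65° = -140.83°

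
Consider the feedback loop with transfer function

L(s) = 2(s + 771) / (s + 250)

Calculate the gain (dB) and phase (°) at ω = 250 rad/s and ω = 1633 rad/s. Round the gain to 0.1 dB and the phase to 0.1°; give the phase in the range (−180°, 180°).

At s = jω = j250:
zero (s+771): 771 + j250 → |·| = √(771²+250²) = √656941 ≈ 810.52, ∠ = arctan(250/771) ≈ 17.97°
pole (s+250): 250 + j250 → |·| = √(250²+250²) = √125000 ≈ 353.55, ∠ = arctan(250/250) ≈ 45.00°
|L| = 2 · 810.52 / 353.55 ≈ 4.585
Gain = 20 log₁₀(4.585) ≈ 13.23 dB
∠L = 17.97° − 45.00° = -27.03°

At s = jω = j1633:
zero (s+771): 771 + j1633 → |·| = √(771²+1633²) = √3261130 ≈ 1805.9, ∠ = arctan(1633/771) ≈ 64.73°
pole (s+250): 250 + j1633 → |·| = √(250²+1633²) = √2729189 ≈ 1652, ∠ = arctan(1633/250) ≈ 81.30°
|L| = 2 · 1805.9 / 1652 ≈ 2.1863
Gain = 20 log₁₀(2.1863) ≈ 6.79 dB
∠L = 64.73° − 81.30° = -16.57°

ω = 250: 13.2 dB, -27.0°; ω = 1633: 6.8 dB, -16.6°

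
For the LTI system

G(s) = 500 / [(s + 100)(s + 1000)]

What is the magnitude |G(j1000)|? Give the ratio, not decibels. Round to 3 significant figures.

0.000352

At s = jω = j1000:
pole (s+100): 100 + j1000 → |·| = √(100²+1000²) = √1010000 ≈ 1005, ∠ = arctan(1000/100) ≈ 84.29°
pole (s+1000): 1000 + j1000 → |·| = √(1000²+1000²) = √2000000 ≈ 1414.2, ∠ = arctan(1000/1000) ≈ 45.00°
|G| = 500 / 1.4213e+06 ≈ 0.00035179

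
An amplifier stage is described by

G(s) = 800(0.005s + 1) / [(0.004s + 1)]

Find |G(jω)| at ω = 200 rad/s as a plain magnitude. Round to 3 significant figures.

At ω = 200 rad/s:
zero (1 + j200·0.005) = 1 + j1 → |·| ≈ 1.4142, ∠ ≈ 45.00°
pole (1 + j200·0.004) = 1 + j0.8 → |·| ≈ 1.2806, ∠ ≈ 38.66°
|G| = 800 · 1.4142 / (1.2806) ≈ 883.46

883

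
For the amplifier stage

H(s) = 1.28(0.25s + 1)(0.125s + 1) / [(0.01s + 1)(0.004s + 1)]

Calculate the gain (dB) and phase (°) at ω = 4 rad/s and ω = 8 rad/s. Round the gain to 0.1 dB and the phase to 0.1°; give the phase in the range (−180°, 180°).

At ω = 4 rad/s:
zero (1 + j4·0.25) = 1 + j1 → |·| ≈ 1.4142, ∠ ≈ 45.00°
zero (1 + j4·0.125) = 1 + j0.5 → |·| ≈ 1.118, ∠ ≈ 26.57°
pole (1 + j4·0.01) = 1 + j0.04 → |·| ≈ 1.0008, ∠ ≈ 2.29°
pole (1 + j4·0.004) = 1 + j0.016 → |·| ≈ 1.0001, ∠ ≈ 0.92°
|H| = 1.28 · 1.4142 · 1.118 / (1.0008 · 1.0001) ≈ 2.022
Gain = 20 log₁₀(2.022) ≈ 6.12 dB
∠H = (45.00° + 26.57°) − (2.29° + 0.92°) = 68.36°

At ω = 8 rad/s:
zero (1 + j8·0.25) = 1 + j2 → |·| ≈ 2.2361, ∠ ≈ 63.43°
zero (1 + j8·0.125) = 1 + j1 → |·| ≈ 1.4142, ∠ ≈ 45.00°
pole (1 + j8·0.01) = 1 + j0.08 → |·| ≈ 1.0032, ∠ ≈ 4.57°
pole (1 + j8·0.004) = 1 + j0.032 → |·| ≈ 1.0005, ∠ ≈ 1.83°
|H| = 1.28 · 2.2361 · 1.4142 / (1.0032 · 1.0005) ≈ 4.0328
Gain = 20 log₁₀(4.0328) ≈ 12.11 dB
∠H = (63.43° + 45.00°) − (4.57° + 1.83°) = 102.03°

ω = 4: 6.1 dB, 68.4°; ω = 8: 12.1 dB, 102.0°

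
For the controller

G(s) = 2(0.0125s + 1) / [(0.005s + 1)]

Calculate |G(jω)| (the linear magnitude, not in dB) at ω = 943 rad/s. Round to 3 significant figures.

At ω = 943 rad/s:
zero (1 + j943·0.0125) = 1 + j11.7875 → |·| ≈ 11.83, ∠ ≈ 85.15°
pole (1 + j943·0.005) = 1 + j4.715 → |·| ≈ 4.8199, ∠ ≈ 78.03°
|G| = 2 · 11.83 / (4.8199) ≈ 4.9088

4.91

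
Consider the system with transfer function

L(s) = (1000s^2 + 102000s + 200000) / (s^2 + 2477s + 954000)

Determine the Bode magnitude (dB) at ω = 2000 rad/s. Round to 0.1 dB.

56.8 dB

Substitute s = j2000:
Numerator: 1000(j2000)^2 + 102000(j2000) + 200000 = -3999800000 + j204000000
Denominator: (j2000)^2 + 2477(j2000) + 954000 = -3046000 + j4954000
|N| = √(3999800000² + 204000000²) ≈ 4.005e+09, ∠N ≈ 177.08°
|D| = √(3046000² + 4954000²) ≈ 5.8155e+06, ∠D ≈ 121.59°
|L| = 4.005e+09 / 5.8155e+06 ≈ 688.68
Gain = 20 log₁₀(688.68) ≈ 56.76 dB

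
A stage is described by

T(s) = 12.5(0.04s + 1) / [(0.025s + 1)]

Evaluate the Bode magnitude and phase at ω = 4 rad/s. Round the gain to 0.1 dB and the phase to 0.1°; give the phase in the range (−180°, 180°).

22.0 dB, 3.4°

At ω = 4 rad/s:
zero (1 + j4·0.04) = 1 + j0.16 → |·| ≈ 1.0127, ∠ ≈ 9.09°
pole (1 + j4·0.025) = 1 + j0.1 → |·| ≈ 1.005, ∠ ≈ 5.71°
|T| = 12.5 · 1.0127 / (1.005) ≈ 12.596
Gain = 20 log₁₀(12.596) ≈ 22.00 dB
∠T = (9.09°) − (5.71°) = 3.38°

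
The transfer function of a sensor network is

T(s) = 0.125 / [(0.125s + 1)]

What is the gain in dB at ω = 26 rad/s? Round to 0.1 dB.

-28.7 dB

At ω = 26 rad/s:
pole (1 + j26·0.125) = 1 + j3.25 → |·| ≈ 3.4004, ∠ ≈ 72.90°
|T| = 0.125 · 1 / (3.4004) ≈ 0.03676
Gain = 20 log₁₀(0.03676) ≈ -28.69 dB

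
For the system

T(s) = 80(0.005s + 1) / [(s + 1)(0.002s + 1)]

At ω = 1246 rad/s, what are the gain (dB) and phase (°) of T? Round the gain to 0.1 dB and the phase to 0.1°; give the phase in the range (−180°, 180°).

-16.4 dB, -77.2°

At ω = 1246 rad/s:
zero (1 + j1246·0.005) = 1 + j6.23 → |·| ≈ 6.3097, ∠ ≈ 80.88°
pole (1 + j1246·1) = 1 + j1246 → |·| ≈ 1246, ∠ ≈ 89.95°
pole (1 + j1246·0.002) = 1 + j2.492 → |·| ≈ 2.6852, ∠ ≈ 68.14°
|T| = 80 · 6.3097 / (1246 · 2.6852) ≈ 0.15087
Gain = 20 log₁₀(0.15087) ≈ -16.43 dB
∠T = (80.88°) − (89.95° + 68.14°) = -77.21°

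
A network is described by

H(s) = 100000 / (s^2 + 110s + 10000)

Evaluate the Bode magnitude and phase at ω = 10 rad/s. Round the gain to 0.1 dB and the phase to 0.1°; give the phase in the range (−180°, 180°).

At s = jω = j10:
quadratic: (j10)² + 110·j10 + 10000 = 9900 + j1100 → |·| ≈ 9960.9, ∠ ≈ 6.34°
|H| = 100000 / 9960.9 ≈ 10.039
Gain = 20 log₁₀(10.039) ≈ 20.03 dB
∠H = 0.00° − 6.34° = -6.34°

20.0 dB, -6.3°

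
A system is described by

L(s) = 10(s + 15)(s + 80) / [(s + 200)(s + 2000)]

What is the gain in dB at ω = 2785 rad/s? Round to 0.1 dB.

At s = jω = j2785:
zero (s+15): 15 + j2785 → |·| = √(15²+2785²) = √7756450 ≈ 2785, ∠ = arctan(2785/15) ≈ 89.69°
zero (s+80): 80 + j2785 → |·| = √(80²+2785²) = √7762625 ≈ 2786.1, ∠ = arctan(2785/80) ≈ 88.35°
pole (s+200): 200 + j2785 → |·| = √(200²+2785²) = √7796225 ≈ 2792.2, ∠ = arctan(2785/200) ≈ 85.89°
pole (s+2000): 2000 + j2785 → |·| = √(2000²+2785²) = √11756225 ≈ 3428.7, ∠ = arctan(2785/2000) ≈ 54.32°
|L| = 10 · 7.7593e+06 / 9.5736e+06 ≈ 8.1049
Gain = 20 log₁₀(8.1049) ≈ 18.17 dB

18.2 dB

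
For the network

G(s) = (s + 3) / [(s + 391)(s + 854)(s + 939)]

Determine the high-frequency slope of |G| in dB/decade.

Each pole contributes −20 dB/decade at high frequency; each zero contributes +20 dB/decade.
Net: 1 zero(s) − 3 pole(s) → -40 dB/decade.

-40 dB/decade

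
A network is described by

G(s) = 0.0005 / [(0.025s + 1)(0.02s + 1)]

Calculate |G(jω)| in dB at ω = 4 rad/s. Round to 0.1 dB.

-66.1 dB

At ω = 4 rad/s:
pole (1 + j4·0.025) = 1 + j0.1 → |·| ≈ 1.005, ∠ ≈ 5.71°
pole (1 + j4·0.02) = 1 + j0.08 → |·| ≈ 1.0032, ∠ ≈ 4.57°
|G| = 0.0005 · 1 / (1.005 · 1.0032) ≈ 0.00049593
Gain = 20 log₁₀(0.00049593) ≈ -66.09 dB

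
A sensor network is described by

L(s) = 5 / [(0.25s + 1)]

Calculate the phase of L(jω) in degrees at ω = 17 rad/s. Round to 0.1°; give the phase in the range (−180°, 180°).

-76.8°

At ω = 17 rad/s:
pole (1 + j17·0.25) = 1 + j4.25 → |·| ≈ 4.3661, ∠ ≈ 76.76°
∠L = (0°) − (76.76°) = -76.76°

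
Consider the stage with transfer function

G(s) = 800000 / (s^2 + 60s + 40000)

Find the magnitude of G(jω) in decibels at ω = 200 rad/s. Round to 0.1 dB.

At s = jω = j200:
quadratic: (j200)² + 60·j200 + 40000 = 0 + j12000 → |·| ≈ 12000, ∠ ≈ 90.00°
|G| = 800000 / 12000 ≈ 66.667
Gain = 20 log₁₀(66.667) ≈ 36.48 dB

36.5 dB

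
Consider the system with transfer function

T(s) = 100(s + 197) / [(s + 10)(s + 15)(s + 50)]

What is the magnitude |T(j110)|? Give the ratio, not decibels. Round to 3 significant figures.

At s = jω = j110:
zero (s+197): 197 + j110 → |·| = √(197²+110²) = √50909 ≈ 225.63, ∠ = arctan(110/197) ≈ 29.18°
pole (s+10): 10 + j110 → |·| = √(10²+110²) = √12200 ≈ 110.45, ∠ = arctan(110/10) ≈ 84.81°
pole (s+15): 15 + j110 → |·| = √(15²+110²) = √12325 ≈ 111.02, ∠ = arctan(110/15) ≈ 82.23°
pole (s+50): 50 + j110 → |·| = √(50²+110²) = √14600 ≈ 120.83, ∠ = arctan(110/50) ≈ 65.56°
|T| = 100 · 225.63 / 1.4816e+06 ≈ 0.015229

0.0152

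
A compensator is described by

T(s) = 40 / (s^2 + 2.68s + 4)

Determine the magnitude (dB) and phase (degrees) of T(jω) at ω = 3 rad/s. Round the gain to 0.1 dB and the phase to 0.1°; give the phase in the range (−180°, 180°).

At s = jω = j3:
quadratic: (j3)² + 2.68·j3 + 4 = -5 + j8.04 → |·| ≈ 9.4679, ∠ ≈ 121.88°
|T| = 40 / 9.4679 ≈ 4.2248
Gain = 20 log₁₀(4.2248) ≈ 12.52 dB
∠T = 0.00° − 121.88° = -121.88°

12.5 dB, -121.9°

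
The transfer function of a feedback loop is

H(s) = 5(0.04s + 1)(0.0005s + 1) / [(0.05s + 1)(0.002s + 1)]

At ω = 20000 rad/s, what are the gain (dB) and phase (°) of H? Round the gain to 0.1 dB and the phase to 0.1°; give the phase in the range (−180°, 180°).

At ω = 20000 rad/s:
zero (1 + j20000·0.04) = 1 + j800 → |·| ≈ 800, ∠ ≈ 89.93°
zero (1 + j20000·0.0005) = 1 + j10 → |·| ≈ 10.05, ∠ ≈ 84.29°
pole (1 + j20000·0.05) = 1 + j1000 → |·| ≈ 1000, ∠ ≈ 89.94°
pole (1 + j20000·0.002) = 1 + j40 → |·| ≈ 40.012, ∠ ≈ 88.57°
|H| = 5 · 800 · 10.05 / (1000 · 40.012) ≈ 1.0047
Gain = 20 log₁₀(1.0047) ≈ 0.04 dB
∠H = (89.93° + 84.29°) − (89.94° + 88.57°) = -4.29°

0.0 dB, -4.3°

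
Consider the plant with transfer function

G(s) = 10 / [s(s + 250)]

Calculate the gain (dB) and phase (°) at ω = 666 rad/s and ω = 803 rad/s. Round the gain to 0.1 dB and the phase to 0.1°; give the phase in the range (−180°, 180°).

At s = jω = j666:
pole (s+250): 250 + j666 → |·| = √(250²+666²) = √506056 ≈ 711.38, ∠ = arctan(666/250) ≈ 69.43°
pole at origin: |s| = 666, ∠ = 90.00° (in denominator)
|G| = 10 / 4.7378e+05 ≈ 2.1107e-05
Gain = 20 log₁₀(2.1107e-05) ≈ -93.51 dB
∠G = 0.00° − 159.43° = -159.43°

At s = jω = j803:
pole (s+250): 250 + j803 → |·| = √(250²+803²) = √707309 ≈ 841.02, ∠ = arctan(803/250) ≈ 72.71°
pole at origin: |s| = 803, ∠ = 90.00° (in denominator)
|G| = 10 / 6.7534e+05 ≈ 1.4807e-05
Gain = 20 log₁₀(1.4807e-05) ≈ -96.59 dB
∠G = 0.00° − 162.71° = -162.71°

ω = 666: -93.5 dB, -159.4°; ω = 803: -96.6 dB, -162.7°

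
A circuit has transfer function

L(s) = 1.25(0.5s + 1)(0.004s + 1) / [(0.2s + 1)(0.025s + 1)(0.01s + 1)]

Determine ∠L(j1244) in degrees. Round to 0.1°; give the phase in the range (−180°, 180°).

At ω = 1244 rad/s:
zero (1 + j1244·0.5) = 1 + j622 → |·| ≈ 622, ∠ ≈ 89.91°
zero (1 + j1244·0.004) = 1 + j4.976 → |·| ≈ 5.0755, ∠ ≈ 78.64°
pole (1 + j1244·0.2) = 1 + j248.8 → |·| ≈ 248.8, ∠ ≈ 89.77°
pole (1 + j1244·0.025) = 1 + j31.1 → |·| ≈ 31.116, ∠ ≈ 88.16°
pole (1 + j1244·0.01) = 1 + j12.44 → |·| ≈ 12.48, ∠ ≈ 85.40°
∠L = (89.91° + 78.64°) − (89.77° + 88.16° + 85.40°) = -94.78°

-94.8°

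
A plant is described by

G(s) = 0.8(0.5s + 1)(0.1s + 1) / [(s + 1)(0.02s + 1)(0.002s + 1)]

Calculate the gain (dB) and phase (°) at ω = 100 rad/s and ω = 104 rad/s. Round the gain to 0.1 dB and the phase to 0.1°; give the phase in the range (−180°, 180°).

At ω = 100 rad/s:
zero (1 + j100·0.5) = 1 + j50 → |·| ≈ 50.01, ∠ ≈ 88.85°
zero (1 + j100·0.1) = 1 + j10 → |·| ≈ 10.05, ∠ ≈ 84.29°
pole (1 + j100·1) = 1 + j100 → |·| ≈ 100, ∠ ≈ 89.43°
pole (1 + j100·0.02) = 1 + j2 → |·| ≈ 2.2361, ∠ ≈ 63.43°
pole (1 + j100·0.002) = 1 + j0.2 → |·| ≈ 1.0198, ∠ ≈ 11.31°
|G| = 0.8 · 50.01 · 10.05 / (100 · 2.2361 · 1.0198) ≈ 1.7632
Gain = 20 log₁₀(1.7632) ≈ 4.93 dB
∠G = (88.85° + 84.29°) − (89.43° + 63.43° + 11.31°) = 8.97°

At ω = 104 rad/s:
zero (1 + j104·0.5) = 1 + j52 → |·| ≈ 52.01, ∠ ≈ 88.90°
zero (1 + j104·0.1) = 1 + j10.4 → |·| ≈ 10.448, ∠ ≈ 84.51°
pole (1 + j104·1) = 1 + j104 → |·| ≈ 104, ∠ ≈ 89.45°
pole (1 + j104·0.02) = 1 + j2.08 → |·| ≈ 2.3079, ∠ ≈ 64.32°
pole (1 + j104·0.002) = 1 + j0.208 → |·| ≈ 1.0214, ∠ ≈ 11.75°
|G| = 0.8 · 52.01 · 10.448 / (104 · 2.3079 · 1.0214) ≈ 1.7732
Gain = 20 log₁₀(1.7732) ≈ 4.98 dB
∠G = (88.90° + 84.51°) − (89.45° + 64.32° + 11.75°) = 7.89°

ω = 100: 4.9 dB, 9.0°; ω = 104: 5.0 dB, 7.9°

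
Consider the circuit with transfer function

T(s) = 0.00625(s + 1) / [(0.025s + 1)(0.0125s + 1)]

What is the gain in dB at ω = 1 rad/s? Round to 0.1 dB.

At ω = 1 rad/s:
zero (1 + j1·1) = 1 + j1 → |·| ≈ 1.4142, ∠ ≈ 45.00°
pole (1 + j1·0.025) = 1 + j0.025 → |·| ≈ 1.0003, ∠ ≈ 1.43°
pole (1 + j1·0.0125) = 1 + j0.0125 → |·| ≈ 1.0001, ∠ ≈ 0.72°
|T| = 0.00625 · 1.4142 / (1.0003 · 1.0001) ≈ 0.0088352
Gain = 20 log₁₀(0.0088352) ≈ -41.08 dB

-41.1 dB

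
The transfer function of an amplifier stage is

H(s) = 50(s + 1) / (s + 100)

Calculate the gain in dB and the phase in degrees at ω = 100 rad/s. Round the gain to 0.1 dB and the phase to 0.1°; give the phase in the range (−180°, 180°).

31.0 dB, 44.4°

At s = jω = j100:
zero (s+1): 1 + j100 → |·| = √(1²+100²) = √10001 ≈ 100, ∠ = arctan(100/1) ≈ 89.43°
pole (s+100): 100 + j100 → |·| = √(100²+100²) = √20000 ≈ 141.42, ∠ = arctan(100/100) ≈ 45.00°
|H| = 50 · 100 / 141.42 ≈ 35.356
Gain = 20 log₁₀(35.356) ≈ 30.97 dB
∠H = 89.43° − 45.00° = 44.43°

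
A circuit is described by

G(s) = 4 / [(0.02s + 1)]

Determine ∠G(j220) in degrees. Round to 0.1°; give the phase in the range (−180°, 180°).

-77.2°

At ω = 220 rad/s:
pole (1 + j220·0.02) = 1 + j4.4 → |·| ≈ 4.5122, ∠ ≈ 77.20°
∠G = (0°) − (77.20°) = -77.20°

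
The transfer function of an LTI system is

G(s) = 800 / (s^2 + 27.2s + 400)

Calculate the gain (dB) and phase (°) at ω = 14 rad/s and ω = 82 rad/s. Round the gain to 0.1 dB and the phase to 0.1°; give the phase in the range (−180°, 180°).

ω = 14: 5.4 dB, -61.8°; ω = 82: -18.5 dB, -160.6°

At s = jω = j14:
quadratic: (j14)² + 27.2·j14 + 400 = 204 + j380.8 → |·| ≈ 432, ∠ ≈ 61.82°
|G| = 800 / 432 ≈ 1.8519
Gain = 20 log₁₀(1.8519) ≈ 5.35 dB
∠G = 0.00° − 61.82° = -61.82°

At s = jω = j82:
quadratic: (j82)² + 27.2·j82 + 400 = -6324 + j2230.4 → |·| ≈ 6705.8, ∠ ≈ 160.57°
|G| = 800 / 6705.8 ≈ 0.1193
Gain = 20 log₁₀(0.1193) ≈ -18.47 dB
∠G = 0.00° − 160.57° = -160.57°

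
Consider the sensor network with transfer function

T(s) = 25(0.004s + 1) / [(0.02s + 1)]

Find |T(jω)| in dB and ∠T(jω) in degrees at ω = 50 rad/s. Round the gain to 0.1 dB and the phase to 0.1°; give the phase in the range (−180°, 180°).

At ω = 50 rad/s:
zero (1 + j50·0.004) = 1 + j0.2 → |·| ≈ 1.0198, ∠ ≈ 11.31°
pole (1 + j50·0.02) = 1 + j1 → |·| ≈ 1.4142, ∠ ≈ 45.00°
|T| = 25 · 1.0198 / (1.4142) ≈ 18.028
Gain = 20 log₁₀(18.028) ≈ 25.12 dB
∠T = (11.31°) − (45.00°) = -33.69°

25.1 dB, -33.7°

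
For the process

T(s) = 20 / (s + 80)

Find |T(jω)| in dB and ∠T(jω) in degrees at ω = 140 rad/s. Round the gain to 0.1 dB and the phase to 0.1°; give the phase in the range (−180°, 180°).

-18.1 dB, -60.3°

At s = jω = j140:
pole (s+80): 80 + j140 → |·| = √(80²+140²) = √26000 ≈ 161.25, ∠ = arctan(140/80) ≈ 60.26°
|T| = 20 / 161.25 ≈ 0.12403
Gain = 20 log₁₀(0.12403) ≈ -18.13 dB
∠T = 0.00° − 60.26° = -60.26°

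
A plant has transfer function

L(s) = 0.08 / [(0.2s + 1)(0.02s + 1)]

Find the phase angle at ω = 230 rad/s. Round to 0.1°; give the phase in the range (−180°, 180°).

At ω = 230 rad/s:
pole (1 + j230·0.2) = 1 + j46 → |·| ≈ 46.011, ∠ ≈ 88.75°
pole (1 + j230·0.02) = 1 + j4.6 → |·| ≈ 4.7074, ∠ ≈ 77.74°
∠L = (0°) − (88.75° + 77.74°) = -166.49°

-166.5°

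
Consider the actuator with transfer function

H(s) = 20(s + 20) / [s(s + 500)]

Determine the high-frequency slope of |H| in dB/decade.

Each pole contributes −20 dB/decade at high frequency; each zero contributes +20 dB/decade.
Net: 1 zero(s) − 2 pole(s) → -20 dB/decade.

-20 dB/decade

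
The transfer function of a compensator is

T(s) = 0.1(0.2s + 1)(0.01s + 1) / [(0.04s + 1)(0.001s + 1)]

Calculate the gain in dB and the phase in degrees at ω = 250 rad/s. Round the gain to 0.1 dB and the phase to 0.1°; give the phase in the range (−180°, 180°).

2.3 dB, 58.7°

At ω = 250 rad/s:
zero (1 + j250·0.2) = 1 + j50 → |·| ≈ 50.01, ∠ ≈ 88.85°
zero (1 + j250·0.01) = 1 + j2.5 → |·| ≈ 2.6926, ∠ ≈ 68.20°
pole (1 + j250·0.04) = 1 + j10 → |·| ≈ 10.05, ∠ ≈ 84.29°
pole (1 + j250·0.001) = 1 + j0.25 → |·| ≈ 1.0308, ∠ ≈ 14.04°
|T| = 0.1 · 50.01 · 2.6926 / (10.05 · 1.0308) ≈ 1.2998
Gain = 20 log₁₀(1.2998) ≈ 2.28 dB
∠T = (88.85° + 68.20°) − (84.29° + 14.04°) = 58.72°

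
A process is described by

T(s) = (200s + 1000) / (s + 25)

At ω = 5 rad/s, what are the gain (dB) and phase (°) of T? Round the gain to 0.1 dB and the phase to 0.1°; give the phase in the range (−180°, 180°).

Substitute s = j5:
Numerator: 200(j5) + 1000 = 1000 + j1000
Denominator: (j5) + 25 = 25 + j5
|N| = √(1000² + 1000²) ≈ 1414.2, ∠N ≈ 45.00°
|D| = √(25² + 5²) ≈ 25.495, ∠D ≈ 11.31°
|T| = 1414.2 / 25.495 ≈ 55.47
Gain = 20 log₁₀(55.47) ≈ 34.88 dB
∠T = 45.00° − 11.31° = 33.69°

34.9 dB, 33.7°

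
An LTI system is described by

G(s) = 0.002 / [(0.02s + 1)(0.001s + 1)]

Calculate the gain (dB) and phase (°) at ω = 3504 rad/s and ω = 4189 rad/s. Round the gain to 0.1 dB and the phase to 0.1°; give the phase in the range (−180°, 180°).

ω = 3504: -102.1 dB, -163.3°; ω = 4189: -105.1 dB, -165.9°

At ω = 3504 rad/s:
pole (1 + j3504·0.02) = 1 + j70.08 → |·| ≈ 70.087, ∠ ≈ 89.18°
pole (1 + j3504·0.001) = 1 + j3.504 → |·| ≈ 3.6439, ∠ ≈ 74.07°
|G| = 0.002 · 1 / (70.087 · 3.6439) ≈ 7.8312e-06
Gain = 20 log₁₀(7.8312e-06) ≈ -102.12 dB
∠G = (0°) − (89.18° + 74.07°) = -163.25°

At ω = 4189 rad/s:
pole (1 + j4189·0.02) = 1 + j83.78 → |·| ≈ 83.786, ∠ ≈ 89.32°
pole (1 + j4189·0.001) = 1 + j4.189 → |·| ≈ 4.3067, ∠ ≈ 76.57°
|G| = 0.002 · 1 / (83.786 · 4.3067) ≈ 5.5426e-06
Gain = 20 log₁₀(5.5426e-06) ≈ -105.13 dB
∠G = (0°) − (89.32° + 76.57°) = -165.89°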